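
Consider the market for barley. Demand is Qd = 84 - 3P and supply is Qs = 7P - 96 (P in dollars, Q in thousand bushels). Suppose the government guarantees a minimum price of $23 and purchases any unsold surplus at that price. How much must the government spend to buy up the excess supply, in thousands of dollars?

Without the control the market clears where 84 - 3P = 7P - 96, i.e. P* = 18 and Q* = 30.
The floor of 23 is above the equilibrium price 18, so it binds.
At P = 23: Qd = 84 - 3·23 = 15 and Qs = 7·23 - 96 = 65.
Surplus = Qs - Qd = 50.
Government expenditure = surplus × support price = 50 × 23 = 1150.

1150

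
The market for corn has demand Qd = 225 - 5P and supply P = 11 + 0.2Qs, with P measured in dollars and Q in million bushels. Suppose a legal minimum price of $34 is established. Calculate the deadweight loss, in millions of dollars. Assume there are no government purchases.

180

Rearranging supply gives Qs = 5P - 55. Without the control the market clears where 225 - 5P = 5P - 55, i.e. P* = 28 and Q* = 85.
The floor of 34 is above the equilibrium price 28, so it binds.
At P = 34: Qd = 225 - 5·34 = 55 and Qs = 5·34 - 55 = 115.
Quantity traded falls to 55. At Q = 55 the demand price is (225 - 55)/5 = 34 and the supply price is (55 + 55)/5 = 22.
Deadweight loss = ½ · (34 - 22) · (85 - 55) = ½ · 12 · 30 = 180.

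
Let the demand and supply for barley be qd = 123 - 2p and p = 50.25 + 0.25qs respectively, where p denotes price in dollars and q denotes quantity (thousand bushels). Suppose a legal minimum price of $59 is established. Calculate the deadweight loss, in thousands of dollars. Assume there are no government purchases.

Rearranging supply gives qs = 4p - 201. In a free market, 123 - 2p = 4p - 201 gives the equilibrium p* = 54, q* = 15.
Since 59 > 54, the floor is binding.
At p = 59: qd = 123 - 2·59 = 5 and qs = 4·59 - 201 = 35.
Quantity traded falls to 5. At q = 5 the demand price is (123 - 5)/2 = 59 and the supply price is (201 + 5)/4 = 51.5.
Deadweight loss = ½ · (59 - 51.5) · (15 - 5) = ½ · 7.5 · 10 = 37.5.

37.5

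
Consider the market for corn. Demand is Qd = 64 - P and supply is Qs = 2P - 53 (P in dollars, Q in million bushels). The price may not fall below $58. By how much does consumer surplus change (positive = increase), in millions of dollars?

-294.5

Equilibrium: 64 - P = 2P - 53, so 117 = 3P and P* = 39, Q* = 25.
Because the floor (58) lies above the market-clearing price, it is binding.
At P = 58: Qd = 64 - 58 = 6 and Qs = 2·58 - 53 = 63.
Consumer surplus without the control is ½ · (64 - 39) · 25 = 312.5.
With the floor, consumers buy 6 units at 58, so CS = ½ · (64 - 58) · 6 = 18.
Change in consumer surplus = 18 - 312.5 = -294.5.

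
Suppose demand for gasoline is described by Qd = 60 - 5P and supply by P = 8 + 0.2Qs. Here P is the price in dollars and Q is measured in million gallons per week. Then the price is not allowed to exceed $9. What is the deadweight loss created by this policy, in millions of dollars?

5

Rearranging supply gives Qs = 5P - 40. Setting quantity demanded equal to quantity supplied, 60 - 5P = 5P - 40, gives P* = 10 and Q* = 10.
Since 9 < 10, the ceiling is binding.
At P = 9: Qd = 60 - 5·9 = 15 and Qs = 5·9 - 40 = 5.
Quantity traded falls to 5. At Q = 5 the demand price is (60 - 5)/5 = 11 and the supply price is (40 + 5)/5 = 9.
Deadweight loss = ½ · (11 - 9) · (10 - 5) = ½ · 2 · 5 = 5.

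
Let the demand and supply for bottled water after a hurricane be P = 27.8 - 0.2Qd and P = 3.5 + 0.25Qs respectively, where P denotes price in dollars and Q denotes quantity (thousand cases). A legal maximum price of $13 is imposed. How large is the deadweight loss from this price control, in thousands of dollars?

57.6

Rearranging demand gives Qd = 139 - 5P; rearranging supply gives Qs = 4P - 14. In a free market, 139 - 5P = 4P - 14 gives the equilibrium P* = 17, Q* = 54.
Since 13 < 17, the ceiling is binding.
At P = 13: Qd = 139 - 5·13 = 74 and Qs = 4·13 - 14 = 38.
Quantity traded falls to 38. At Q = 38 the demand price is (139 - 38)/5 = 20.2 and the supply price is (14 + 38)/4 = 13.
Deadweight loss = ½ · (20.2 - 13) · (54 - 38) = ½ · 7.2 · 16 = 57.6.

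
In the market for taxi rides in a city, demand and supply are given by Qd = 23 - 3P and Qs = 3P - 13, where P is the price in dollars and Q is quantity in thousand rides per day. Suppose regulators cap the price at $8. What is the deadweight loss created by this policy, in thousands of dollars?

Setting quantity demanded equal to quantity supplied, 23 - 3P = 3P - 13, gives P* = 6 and Q* = 5.
Since 8 is above P* = 6, the ceiling does not bind and the free-market outcome prevails.
Since the control does not bind, no trades are prevented and deadweight loss is zero.

0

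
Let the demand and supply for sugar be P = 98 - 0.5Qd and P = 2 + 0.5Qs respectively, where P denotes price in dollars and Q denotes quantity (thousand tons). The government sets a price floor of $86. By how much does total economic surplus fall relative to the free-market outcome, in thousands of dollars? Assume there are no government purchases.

Rearranging demand gives Qd = 196 - 2P; rearranging supply gives Qs = 2P - 4. In a free market, 196 - 2P = 2P - 4 gives the equilibrium P* = 50, Q* = 96.
Because the floor (86) lies above the market-clearing price, it is binding.
At P = 86: Qd = 196 - 2·86 = 24 and Qs = 2·86 - 4 = 168.
Quantity traded falls to 24. At Q = 24 the demand price is (196 - 24)/2 = 86 and the supply price is (4 + 24)/2 = 14.
Deadweight loss = ½ · (86 - 14) · (96 - 24) = ½ · 72 · 72 = 2592.

2592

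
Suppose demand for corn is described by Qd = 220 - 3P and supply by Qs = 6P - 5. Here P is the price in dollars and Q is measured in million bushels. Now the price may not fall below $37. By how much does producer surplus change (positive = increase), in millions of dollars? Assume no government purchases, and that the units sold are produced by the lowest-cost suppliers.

Without the control the market clears where 220 - 3P = 6P - 5, i.e. P* = 25 and Q* = 145.
Since 37 > 25, the floor is binding.
At P = 37: Qd = 220 - 3·37 = 109 and Qs = 6·37 - 5 = 217.
Producer surplus without the control is ½ · (25 - 5/6) · 145 = 21025/12.
With the floor, 109 units are sold at 37. The supply price at Q = 109 is 19, so PS = ½ · [(37 - 5/6) + (37 - 19)] · 109 = 35425/12.
Change in producer surplus = 35425/12 - 21025/12 = 1200.

1200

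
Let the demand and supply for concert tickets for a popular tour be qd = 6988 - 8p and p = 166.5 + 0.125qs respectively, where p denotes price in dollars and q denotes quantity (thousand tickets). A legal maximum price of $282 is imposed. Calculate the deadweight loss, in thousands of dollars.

Rearranging supply gives qs = 8p - 1332. Equilibrium: 6988 - 8p = 8p - 1332, so 8320 = 16p and p* = 520, q* = 2828.
Because the ceiling (282) lies below the market-clearing price, it is binding.
At p = 282: qd = 6988 - 8·282 = 4732 and qs = 8·282 - 1332 = 924.
Quantity traded falls to 924. At q = 924 the demand price is (6988 - 924)/8 = 758 and the supply price is (1332 + 924)/8 = 282.
Deadweight loss = ½ · (758 - 282) · (2828 - 924) = ½ · 476 · 1904 = 453152.

453152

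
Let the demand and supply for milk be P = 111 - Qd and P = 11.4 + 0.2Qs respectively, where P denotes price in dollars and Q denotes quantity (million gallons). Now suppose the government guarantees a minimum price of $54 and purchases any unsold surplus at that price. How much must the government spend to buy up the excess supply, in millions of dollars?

Rearranging demand gives Qd = 111 - P; rearranging supply gives Qs = 5P - 57. Equilibrium: 111 - P = 5P - 57, so 168 = 6P and P* = 28, Q* = 83.
The floor of 54 is above the equilibrium price 28, so it binds.
At P = 54: Qd = 111 - 54 = 57 and Qs = 5·54 - 57 = 213.
Surplus = Qs - Qd = 156.
Government expenditure = surplus × support price = 156 × 54 = 8424.

8424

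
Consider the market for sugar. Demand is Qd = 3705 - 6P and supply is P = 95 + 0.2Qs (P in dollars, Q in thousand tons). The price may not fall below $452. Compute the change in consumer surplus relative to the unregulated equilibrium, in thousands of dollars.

Rearranging supply gives Qs = 5P - 475. In a free market, 3705 - 6P = 5P - 475 gives the equilibrium P* = 380, Q* = 1425.
Because the floor (452) lies above the market-clearing price, it is binding.
At P = 452: Qd = 3705 - 6·452 = 993 and Qs = 5·452 - 475 = 1785.
Consumer surplus without the control is ½ · (617.5 - 380) · 1425 = 169218.75.
With the floor, consumers buy 993 units at 452, so CS = ½ · (617.5 - 452) · 993 = 82170.75.
Change in consumer surplus = 82170.75 - 169218.75 = -87048.

-87048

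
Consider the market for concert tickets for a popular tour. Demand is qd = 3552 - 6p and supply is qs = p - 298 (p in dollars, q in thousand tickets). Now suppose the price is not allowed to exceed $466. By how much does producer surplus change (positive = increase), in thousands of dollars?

Without the control the market clears where 3552 - 6p = p - 298, i.e. p* = 550 and q* = 252.
Since 466 < 550, the ceiling is binding.
At p = 466: qd = 3552 - 6·466 = 756 and qs = 466 - 298 = 168.
Producer surplus without the control is ½ · (550 - 298) · 252 = 31752.
With the ceiling, producers sell 168 units at 466, so PS = ½ · (466 - 298) · 168 = 14112.
Change in producer surplus = 14112 - 31752 = -17640.

-17640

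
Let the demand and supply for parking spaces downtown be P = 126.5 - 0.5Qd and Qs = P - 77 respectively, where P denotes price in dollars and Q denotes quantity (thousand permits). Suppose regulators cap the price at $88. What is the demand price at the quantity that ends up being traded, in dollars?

121

Rearranging demand gives Qd = 253 - 2P. In a free market, 253 - 2P = P - 77 gives the equilibrium P* = 110, Q* = 33.
Because the ceiling (88) lies below the market-clearing price, it is binding.
At P = 88: Qd = 253 - 2·88 = 77 and Qs = 88 - 77 = 11.
Only 11 units reach the market. On the demand curve, the marginal buyer's willingness to pay at Q = 11 is (253 - 11)/2 = 121.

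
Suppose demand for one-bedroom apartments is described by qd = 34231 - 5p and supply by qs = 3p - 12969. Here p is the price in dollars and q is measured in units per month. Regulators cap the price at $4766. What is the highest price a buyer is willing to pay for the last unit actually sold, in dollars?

In a free market, 34231 - 5p = 3p - 12969 gives the equilibrium p* = 5900, q* = 4731.
Because the ceiling (4766) lies below the market-clearing price, it is binding.
At p = 4766: qd = 34231 - 5·4766 = 10401 and qs = 3·4766 - 12969 = 1329.
Only 1329 units reach the market. On the demand curve, the marginal buyer's willingness to pay at q = 1329 is (34231 - 1329)/5 = 6580.4.

6580.4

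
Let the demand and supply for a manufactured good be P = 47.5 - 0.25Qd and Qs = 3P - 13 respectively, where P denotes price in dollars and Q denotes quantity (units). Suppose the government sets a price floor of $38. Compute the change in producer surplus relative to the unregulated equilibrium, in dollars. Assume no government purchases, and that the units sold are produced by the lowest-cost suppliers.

126

Rearranging demand gives Qd = 190 - 4P. In a free market, 190 - 4P = 3P - 13 gives the equilibrium P* = 29, Q* = 74.
Since 38 > 29, the floor is binding.
At P = 38: Qd = 190 - 4·38 = 38 and Qs = 3·38 - 13 = 101.
Producer surplus without the control is ½ · (29 - 13/3) · 74 = 2738/3.
With the floor, 38 units are sold at 38. The supply price at Q = 38 is 17, so PS = ½ · [(38 - 13/3) + (38 - 17)] · 38 = 3116/3.
Change in producer surplus = 3116/3 - 2738/3 = 126.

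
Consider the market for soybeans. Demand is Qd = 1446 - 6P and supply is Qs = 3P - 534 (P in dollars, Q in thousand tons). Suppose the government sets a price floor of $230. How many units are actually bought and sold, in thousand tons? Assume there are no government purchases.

Without the control the market clears where 1446 - 6P = 3P - 534, i.e. P* = 220 and Q* = 126.
The floor of 230 is above the equilibrium price 220, so it binds.
At P = 230: Qd = 1446 - 6·230 = 66 and Qs = 3·230 - 534 = 156.
The quantity actually transacted is the short side, demand: 66.

66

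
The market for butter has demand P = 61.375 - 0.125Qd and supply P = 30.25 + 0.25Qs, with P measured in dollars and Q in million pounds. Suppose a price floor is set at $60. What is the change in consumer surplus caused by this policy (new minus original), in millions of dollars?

-423

Rearranging demand gives Qd = 491 - 8P; rearranging supply gives Qs = 4P - 121. Without the control the market clears where 491 - 8P = 4P - 121, i.e. P* = 51 and Q* = 83.
Since 60 > 51, the floor is binding.
At P = 60: Qd = 491 - 8·60 = 11 and Qs = 4·60 - 121 = 119.
Consumer surplus without the control is ½ · (61.375 - 51) · 83 = 430.5625.
With the floor, consumers buy 11 units at 60, so CS = ½ · (61.375 - 60) · 11 = 7.5625.
Change in consumer surplus = 7.5625 - 430.5625 = -423.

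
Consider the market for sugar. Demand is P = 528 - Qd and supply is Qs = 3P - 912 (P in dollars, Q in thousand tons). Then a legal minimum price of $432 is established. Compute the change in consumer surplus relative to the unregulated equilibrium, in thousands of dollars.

-9504

Rearranging demand gives Qd = 528 - P. In a free market, 528 - P = 3P - 912 gives the equilibrium P* = 360, Q* = 168.
Since 432 > 360, the floor is binding.
At P = 432: Qd = 528 - 432 = 96 and Qs = 3·432 - 912 = 384.
Consumer surplus without the control is ½ · (528 - 360) · 168 = 14112.
With the floor, consumers buy 96 units at 432, so CS = ½ · (528 - 432) · 96 = 4608.
Change in consumer surplus = 4608 - 14112 = -9504.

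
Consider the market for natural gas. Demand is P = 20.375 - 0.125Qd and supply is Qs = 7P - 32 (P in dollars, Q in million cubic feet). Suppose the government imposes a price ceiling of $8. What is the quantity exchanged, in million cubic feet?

24

Rearranging demand gives Qd = 163 - 8P. Without the control the market clears where 163 - 8P = 7P - 32, i.e. P* = 13 and Q* = 59.
Since 8 < 13, the ceiling is binding.
At P = 8: Qd = 163 - 8·8 = 99 and Qs = 7·8 - 32 = 24.
The quantity actually transacted is the short side, supply: 24.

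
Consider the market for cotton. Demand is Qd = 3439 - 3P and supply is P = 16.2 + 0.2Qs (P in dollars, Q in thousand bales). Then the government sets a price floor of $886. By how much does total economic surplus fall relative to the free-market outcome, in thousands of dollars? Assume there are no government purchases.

Rearranging supply gives Qs = 5P - 81. In a free market, 3439 - 3P = 5P - 81 gives the equilibrium P* = 440, Q* = 2119.
The floor of 886 is above the equilibrium price 440, so it binds.
At P = 886: Qd = 3439 - 3·886 = 781 and Qs = 5·886 - 81 = 4349.
Quantity traded falls to 781. At Q = 781 the demand price is (3439 - 781)/3 = 886 and the supply price is (81 + 781)/5 = 172.4.
Deadweight loss = ½ · (886 - 172.4) · (2119 - 781) = ½ · 713.6 · 1338 = 477398.4.

477398.4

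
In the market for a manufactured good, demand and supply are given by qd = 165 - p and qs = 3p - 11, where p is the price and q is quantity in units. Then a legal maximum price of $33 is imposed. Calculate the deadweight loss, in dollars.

Equilibrium: 165 - p = 3p - 11, so 176 = 4p and p* = 44, q* = 121.
The ceiling of 33 is below the equilibrium price 44, so it binds.
At p = 33: qd = 165 - 33 = 132 and qs = 3·33 - 11 = 88.
Quantity traded falls to 88. At q = 88 the demand price is 165 - 88 = 77 and the supply price is (11 + 88)/3 = 33.
Deadweight loss = ½ · (77 - 33) · (121 - 88) = ½ · 44 · 33 = 726.

726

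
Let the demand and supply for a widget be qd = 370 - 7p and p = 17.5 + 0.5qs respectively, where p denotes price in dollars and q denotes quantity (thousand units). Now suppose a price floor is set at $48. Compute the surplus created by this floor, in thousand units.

Rearranging supply gives qs = 2p - 35. Equilibrium: 370 - 7p = 2p - 35, so 405 = 9p and p* = 45, q* = 55.
The floor of 48 is above the equilibrium price 45, so it binds.
At p = 48: qd = 370 - 7·48 = 34 and qs = 2·48 - 35 = 61.
Surplus = qs - qd = 61 - 34 = 27.

27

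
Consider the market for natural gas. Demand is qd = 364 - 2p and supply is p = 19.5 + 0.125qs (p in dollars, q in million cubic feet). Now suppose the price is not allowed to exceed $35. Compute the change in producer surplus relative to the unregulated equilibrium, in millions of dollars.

-3264

Rearranging supply gives qs = 8p - 156. In a free market, 364 - 2p = 8p - 156 gives the equilibrium p* = 52, q* = 260.
Since 35 < 52, the ceiling is binding.
At p = 35: qd = 364 - 2·35 = 294 and qs = 8·35 - 156 = 124.
Producer surplus without the control is ½ · (52 - 19.5) · 260 = 4225.
With the ceiling, producers sell 124 units at 35, so PS = ½ · (35 - 19.5) · 124 = 961.
Change in producer surplus = 961 - 4225 = -3264.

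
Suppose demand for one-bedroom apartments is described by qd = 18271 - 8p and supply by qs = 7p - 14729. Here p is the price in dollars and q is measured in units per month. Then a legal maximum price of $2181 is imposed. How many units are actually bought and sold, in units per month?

538

In a free market, 18271 - 8p = 7p - 14729 gives the equilibrium p* = 2200, q* = 671.
Because the ceiling (2181) lies below the market-clearing price, it is binding.
At p = 2181: qd = 18271 - 8·2181 = 823 and qs = 7·2181 - 14729 = 538.
The quantity actually transacted is the short side, supply: 538.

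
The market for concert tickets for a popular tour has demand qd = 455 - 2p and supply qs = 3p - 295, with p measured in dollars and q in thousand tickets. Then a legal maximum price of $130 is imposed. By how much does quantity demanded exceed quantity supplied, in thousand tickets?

Setting quantity demanded equal to quantity supplied, 455 - 2p = 3p - 295, gives p* = 150 and q* = 155.
Because the ceiling (130) lies below the market-clearing price, it is binding.
At p = 130: qd = 455 - 2·130 = 195 and qs = 3·130 - 295 = 95.
Shortage = qd - qs = 195 - 95 = 100.

100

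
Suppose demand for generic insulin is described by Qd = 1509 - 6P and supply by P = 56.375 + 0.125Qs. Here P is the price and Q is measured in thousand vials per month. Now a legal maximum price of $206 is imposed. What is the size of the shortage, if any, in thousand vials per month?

0

Rearranging supply gives Qs = 8P - 451. Setting quantity demanded equal to quantity supplied, 1509 - 6P = 8P - 451, gives P* = 140 and Q* = 669.
Since 206 is above P* = 140, the ceiling does not bind and the free-market outcome prevails.
Since the control does not bind, there is no shortage.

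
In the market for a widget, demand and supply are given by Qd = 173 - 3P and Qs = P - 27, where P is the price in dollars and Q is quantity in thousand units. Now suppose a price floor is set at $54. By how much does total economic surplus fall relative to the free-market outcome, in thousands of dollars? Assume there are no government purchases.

96

In a free market, 173 - 3P = P - 27 gives the equilibrium P* = 50, Q* = 23.
Because the floor (54) lies above the market-clearing price, it is binding.
At P = 54: Qd = 173 - 3·54 = 11 and Qs = 54 - 27 = 27.
Quantity traded falls to 11. At Q = 11 the demand price is (173 - 11)/3 = 54 and the supply price is 27 + 11 = 38.
Deadweight loss = ½ · (54 - 38) · (23 - 11) = ½ · 16 · 12 = 96.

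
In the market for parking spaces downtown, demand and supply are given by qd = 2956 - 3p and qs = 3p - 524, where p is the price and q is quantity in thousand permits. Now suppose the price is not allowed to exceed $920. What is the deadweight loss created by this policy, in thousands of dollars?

Without the control the market clears where 2956 - 3p = 3p - 524, i.e. p* = 580 and q* = 1216.
Since 920 is above p* = 580, the ceiling does not bind and the free-market outcome prevails.
Since the control does not bind, no trades are prevented and deadweight loss is zero.

0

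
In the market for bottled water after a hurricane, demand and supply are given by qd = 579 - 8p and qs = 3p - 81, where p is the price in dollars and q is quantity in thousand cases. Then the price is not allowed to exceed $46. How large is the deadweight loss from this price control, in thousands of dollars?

404.25

Setting quantity demanded equal to quantity supplied, 579 - 8p = 3p - 81, gives p* = 60 and q* = 99.
The ceiling of 46 is below the equilibrium price 60, so it binds.
At p = 46: qd = 579 - 8·46 = 211 and qs = 3·46 - 81 = 57.
Quantity traded falls to 57. At q = 57 the demand price is (579 - 57)/8 = 65.25 and the supply price is (81 + 57)/3 = 46.
Deadweight loss = ½ · (65.25 - 46) · (99 - 57) = ½ · 19.25 · 42 = 404.25.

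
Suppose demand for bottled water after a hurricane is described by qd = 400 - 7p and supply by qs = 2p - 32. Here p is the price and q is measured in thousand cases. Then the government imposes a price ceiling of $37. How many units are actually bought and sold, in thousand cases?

42

Equilibrium: 400 - 7p = 2p - 32, so 432 = 9p and p* = 48, q* = 64.
Because the ceiling (37) lies below the market-clearing price, it is binding.
At p = 37: qd = 400 - 7·37 = 141 and qs = 2·37 - 32 = 42.
The quantity actually transacted is the short side, supply: 42.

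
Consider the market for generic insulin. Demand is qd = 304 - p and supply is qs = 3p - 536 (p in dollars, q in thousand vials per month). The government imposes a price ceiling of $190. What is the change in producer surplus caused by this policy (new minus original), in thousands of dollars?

Setting quantity demanded equal to quantity supplied, 304 - p = 3p - 536, gives p* = 210 and q* = 94.
Since 190 < 210, the ceiling is binding.
At p = 190: qd = 304 - 190 = 114 and qs = 3·190 - 536 = 34.
Producer surplus without the control is ½ · (210 - 536/3) · 94 = 4418/3.
With the ceiling, producers sell 34 units at 190, so PS = ½ · (190 - 536/3) · 34 = 578/3.
Change in producer surplus = 578/3 - 4418/3 = -1280.

-1280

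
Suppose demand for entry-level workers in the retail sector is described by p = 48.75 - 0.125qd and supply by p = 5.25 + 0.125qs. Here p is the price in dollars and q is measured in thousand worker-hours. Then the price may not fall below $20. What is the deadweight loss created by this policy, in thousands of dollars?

Rearranging demand gives qd = 390 - 8p; rearranging supply gives qs = 8p - 42. Without the control the market clears where 390 - 8p = 8p - 42, i.e. p* = 27 and q* = 174.
The floor of 20 is below the equilibrium price 27, so it is not binding; the market clears at p* = 27, q* = 174.
Since the control does not bind, no trades are prevented and deadweight loss is zero.

0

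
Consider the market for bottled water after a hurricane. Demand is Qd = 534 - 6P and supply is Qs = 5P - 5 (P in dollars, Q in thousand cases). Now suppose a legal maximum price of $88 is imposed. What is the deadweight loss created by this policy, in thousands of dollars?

0

Equilibrium: 534 - 6P = 5P - 5, so 539 = 11P and P* = 49, Q* = 240.
The ceiling of 88 is above the equilibrium price 49, so it is not binding; the market clears at P* = 49, Q* = 240.
Since the control does not bind, no trades are prevented and deadweight loss is zero.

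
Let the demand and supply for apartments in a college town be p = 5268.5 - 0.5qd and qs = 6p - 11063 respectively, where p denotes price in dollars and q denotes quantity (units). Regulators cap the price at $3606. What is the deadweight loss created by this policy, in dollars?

Rearranging demand gives qd = 10537 - 2p. Without the control the market clears where 10537 - 2p = 6p - 11063, i.e. p* = 2700 and q* = 5137.
The ceiling of 3606 is above the equilibrium price 2700, so it is not binding; the market clears at p* = 2700, q* = 5137.
Since the control does not bind, no trades are prevented and deadweight loss is zero.

0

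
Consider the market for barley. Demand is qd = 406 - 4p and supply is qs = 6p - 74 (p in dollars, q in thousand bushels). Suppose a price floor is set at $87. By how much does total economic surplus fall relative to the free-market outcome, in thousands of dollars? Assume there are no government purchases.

5070

Setting quantity demanded equal to quantity supplied, 406 - 4p = 6p - 74, gives p* = 48 and q* = 214.
Since 87 > 48, the floor is binding.
At p = 87: qd = 406 - 4·87 = 58 and qs = 6·87 - 74 = 448.
Quantity traded falls to 58. At q = 58 the demand price is (406 - 58)/4 = 87 and the supply price is (74 + 58)/6 = 22.
Deadweight loss = ½ · (87 - 22) · (214 - 58) = ½ · 65 · 156 = 5070.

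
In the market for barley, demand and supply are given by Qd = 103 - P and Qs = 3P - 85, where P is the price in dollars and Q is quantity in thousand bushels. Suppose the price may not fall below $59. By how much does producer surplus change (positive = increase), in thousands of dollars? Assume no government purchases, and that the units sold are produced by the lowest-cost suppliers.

504

In a free market, 103 - P = 3P - 85 gives the equilibrium P* = 47, Q* = 56.
Since 59 > 47, the floor is binding.
At P = 59: Qd = 103 - 59 = 44 and Qs = 3·59 - 85 = 92.
Producer surplus without the control is ½ · (47 - 85/3) · 56 = 1568/3.
With the floor, 44 units are sold at 59. The supply price at Q = 44 is 43, so PS = ½ · [(59 - 85/3) + (59 - 43)] · 44 = 3080/3.
Change in producer surplus = 3080/3 - 1568/3 = 504.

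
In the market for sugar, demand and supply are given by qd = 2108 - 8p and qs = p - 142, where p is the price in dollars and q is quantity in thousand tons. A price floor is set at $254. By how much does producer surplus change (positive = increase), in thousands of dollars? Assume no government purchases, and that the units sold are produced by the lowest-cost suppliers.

-208

Without the control the market clears where 2108 - 8p = p - 142, i.e. p* = 250 and q* = 108.
Because the floor (254) lies above the market-clearing price, it is binding.
At p = 254: qd = 2108 - 8·254 = 76 and qs = 254 - 142 = 112.
Producer surplus without the control is ½ · (250 - 142) · 108 = 5832.
With the floor, 76 units are sold at 254. The supply price at q = 76 is 218, so PS = ½ · [(254 - 142) + (254 - 218)] · 76 = 5624.
Change in producer surplus = 5624 - 5832 = -208.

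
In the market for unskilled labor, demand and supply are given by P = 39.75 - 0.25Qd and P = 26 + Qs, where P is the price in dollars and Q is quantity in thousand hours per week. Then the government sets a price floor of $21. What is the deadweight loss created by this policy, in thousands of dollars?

0

Rearranging demand gives Qd = 159 - 4P; rearranging supply gives Qs = P - 26. Without the control the market clears where 159 - 4P = P - 26, i.e. P* = 37 and Q* = 11.
Since 21 is below P* = 37, the floor does not bind and the free-market outcome prevails.
Since the control does not bind, no trades are prevented and deadweight loss is zero.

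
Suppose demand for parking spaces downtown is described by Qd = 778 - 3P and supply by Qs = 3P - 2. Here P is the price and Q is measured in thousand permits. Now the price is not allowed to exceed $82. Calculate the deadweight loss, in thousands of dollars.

Setting quantity demanded equal to quantity supplied, 778 - 3P = 3P - 2, gives P* = 130 and Q* = 388.
Since 82 < 130, the ceiling is binding.
At P = 82: Qd = 778 - 3·82 = 532 and Qs = 3·82 - 2 = 244.
Quantity traded falls to 244. At Q = 244 the demand price is (778 - 244)/3 = 178 and the supply price is (2 + 244)/3 = 82.
Deadweight loss = ½ · (178 - 82) · (388 - 244) = ½ · 96 · 144 = 6912.

6912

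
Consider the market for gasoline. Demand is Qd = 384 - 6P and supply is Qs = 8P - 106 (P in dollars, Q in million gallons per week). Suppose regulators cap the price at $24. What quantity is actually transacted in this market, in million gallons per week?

Without the control the market clears where 384 - 6P = 8P - 106, i.e. P* = 35 and Q* = 174.
The ceiling of 24 is below the equilibrium price 35, so it binds.
At P = 24: Qd = 384 - 6·24 = 240 and Qs = 8·24 - 106 = 86.
The quantity actually transacted is the short side, supply: 86.

86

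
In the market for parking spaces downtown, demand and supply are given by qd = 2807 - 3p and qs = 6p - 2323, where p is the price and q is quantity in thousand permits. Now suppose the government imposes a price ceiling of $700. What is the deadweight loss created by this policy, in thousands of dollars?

Setting quantity demanded equal to quantity supplied, 2807 - 3p = 6p - 2323, gives p* = 570 and q* = 1097.
The ceiling of 700 is above the equilibrium price 570, so it is not binding; the market clears at p* = 570, q* = 1097.
Since the control does not bind, no trades are prevented and deadweight loss is zero.

0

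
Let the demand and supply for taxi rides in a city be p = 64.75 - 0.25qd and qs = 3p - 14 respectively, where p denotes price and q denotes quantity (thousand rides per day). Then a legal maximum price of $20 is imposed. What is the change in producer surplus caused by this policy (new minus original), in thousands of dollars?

Rearranging demand gives qd = 259 - 4p. In a free market, 259 - 4p = 3p - 14 gives the equilibrium p* = 39, q* = 103.
Because the ceiling (20) lies below the market-clearing price, it is binding.
At p = 20: qd = 259 - 4·20 = 179 and qs = 3·20 - 14 = 46.
Producer surplus without the control is ½ · (39 - 14/3) · 103 = 10609/6.
With the ceiling, producers sell 46 units at 20, so PS = ½ · (20 - 14/3) · 46 = 1058/3.
Change in producer surplus = 1058/3 - 10609/6 = -1415.5.

-1415.5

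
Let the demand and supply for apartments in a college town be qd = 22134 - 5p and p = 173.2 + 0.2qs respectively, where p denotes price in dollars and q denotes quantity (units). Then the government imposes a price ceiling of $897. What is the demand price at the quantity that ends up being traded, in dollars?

Rearranging supply gives qs = 5p - 866. In a free market, 22134 - 5p = 5p - 866 gives the equilibrium p* = 2300, q* = 10634.
Since 897 < 2300, the ceiling is binding.
At p = 897: qd = 22134 - 5·897 = 17649 and qs = 5·897 - 866 = 3619.
Only 3619 units reach the market. On the demand curve, the marginal buyer's willingness to pay at q = 3619 is (22134 - 3619)/5 = 3703.

3703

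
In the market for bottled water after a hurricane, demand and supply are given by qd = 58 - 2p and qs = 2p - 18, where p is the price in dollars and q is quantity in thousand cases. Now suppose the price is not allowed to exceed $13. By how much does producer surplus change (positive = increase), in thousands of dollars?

-84

Equilibrium: 58 - 2p = 2p - 18, so 76 = 4p and p* = 19, q* = 20.
The ceiling of 13 is below the equilibrium price 19, so it binds.
At p = 13: qd = 58 - 2·13 = 32 and qs = 2·13 - 18 = 8.
Producer surplus without the control is ½ · (19 - 9) · 20 = 100.
With the ceiling, producers sell 8 units at 13, so PS = ½ · (13 - 9) · 8 = 16.
Change in producer surplus = 16 - 100 = -84.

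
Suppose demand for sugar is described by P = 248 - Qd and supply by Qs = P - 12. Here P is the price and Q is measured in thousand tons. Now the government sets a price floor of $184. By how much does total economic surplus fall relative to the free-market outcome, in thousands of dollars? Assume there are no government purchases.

Rearranging demand gives Qd = 248 - P. Setting quantity demanded equal to quantity supplied, 248 - P = P - 12, gives P* = 130 and Q* = 118.
Because the floor (184) lies above the market-clearing price, it is binding.
At P = 184: Qd = 248 - 184 = 64 and Qs = 184 - 12 = 172.
Quantity traded falls to 64. At Q = 64 the demand price is 248 - 64 = 184 and the supply price is 12 + 64 = 76.
Deadweight loss = ½ · (184 - 76) · (118 - 64) = ½ · 108 · 54 = 2916.

2916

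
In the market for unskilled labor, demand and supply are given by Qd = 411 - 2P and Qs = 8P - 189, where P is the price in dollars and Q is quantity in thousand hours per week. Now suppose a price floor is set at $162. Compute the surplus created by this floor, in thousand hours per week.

Without the control the market clears where 411 - 2P = 8P - 189, i.e. P* = 60 and Q* = 291.
Because the floor (162) lies above the market-clearing price, it is binding.
At P = 162: Qd = 411 - 2·162 = 87 and Qs = 8·162 - 189 = 1107.
Surplus = Qs - Qd = 1107 - 87 = 1020.

1020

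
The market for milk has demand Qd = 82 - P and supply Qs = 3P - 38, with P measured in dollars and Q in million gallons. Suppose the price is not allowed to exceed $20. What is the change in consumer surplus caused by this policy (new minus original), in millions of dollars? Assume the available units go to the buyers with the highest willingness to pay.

-230

Without the control the market clears where 82 - P = 3P - 38, i.e. P* = 30 and Q* = 52.
Because the ceiling (20) lies below the market-clearing price, it is binding.
At P = 20: Qd = 82 - 20 = 62 and Qs = 3·20 - 38 = 22.
Consumer surplus without the control is ½ · (82 - 30) · 52 = 1352.
With the ceiling, 22 units are sold at 20 (assume they go to the highest-value buyers). The demand price at Q = 22 is 60, so CS = ½ · [(82 - 20) + (60 - 20)] · 22 = 1122.
Change in consumer surplus = 1122 - 1352 = -230.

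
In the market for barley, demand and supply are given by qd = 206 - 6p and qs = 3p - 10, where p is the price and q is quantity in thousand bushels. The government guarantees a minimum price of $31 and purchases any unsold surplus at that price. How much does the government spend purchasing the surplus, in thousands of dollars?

Setting quantity demanded equal to quantity supplied, 206 - 6p = 3p - 10, gives p* = 24 and q* = 62.
Since 31 > 24, the floor is binding.
At p = 31: qd = 206 - 6·31 = 20 and qs = 3·31 - 10 = 83.
Surplus = qs - qd = 63.
Government expenditure = surplus × support price = 63 × 31 = 1953.

1953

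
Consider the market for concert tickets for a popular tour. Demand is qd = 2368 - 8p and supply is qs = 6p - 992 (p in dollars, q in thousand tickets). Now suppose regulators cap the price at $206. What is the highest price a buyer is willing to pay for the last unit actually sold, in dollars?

265.5

Without the control the market clears where 2368 - 8p = 6p - 992, i.e. p* = 240 and q* = 448.
Because the ceiling (206) lies below the market-clearing price, it is binding.
At p = 206: qd = 2368 - 8·206 = 720 and qs = 6·206 - 992 = 244.
Only 244 units reach the market. On the demand curve, the marginal buyer's willingness to pay at q = 244 is (2368 - 244)/8 = 265.5.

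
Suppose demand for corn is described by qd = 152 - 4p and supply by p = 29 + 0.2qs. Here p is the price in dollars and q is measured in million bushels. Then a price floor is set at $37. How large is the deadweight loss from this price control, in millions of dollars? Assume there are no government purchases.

57.6

Rearranging supply gives qs = 5p - 145. Setting quantity demanded equal to quantity supplied, 152 - 4p = 5p - 145, gives p* = 33 and q* = 20.
Because the floor (37) lies above the market-clearing price, it is binding.
At p = 37: qd = 152 - 4·37 = 4 and qs = 5·37 - 145 = 40.
Quantity traded falls to 4. At q = 4 the demand price is (152 - 4)/4 = 37 and the supply price is (145 + 4)/5 = 29.8.
Deadweight loss = ½ · (37 - 29.8) · (20 - 4) = ½ · 7.2 · 16 = 57.6.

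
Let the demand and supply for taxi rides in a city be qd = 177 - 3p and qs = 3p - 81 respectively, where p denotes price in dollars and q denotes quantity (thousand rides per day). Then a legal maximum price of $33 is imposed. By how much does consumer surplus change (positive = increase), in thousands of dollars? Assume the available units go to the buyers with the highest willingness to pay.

30

Without the control the market clears where 177 - 3p = 3p - 81, i.e. p* = 43 and q* = 48.
The ceiling of 33 is below the equilibrium price 43, so it binds.
At p = 33: qd = 177 - 3·33 = 78 and qs = 3·33 - 81 = 18.
Consumer surplus without the control is ½ · (59 - 43) · 48 = 384.
With the ceiling, 18 units are sold at 33 (assume they go to the highest-value buyers). The demand price at q = 18 is 53, so CS = ½ · [(59 - 33) + (53 - 33)] · 18 = 414.
Change in consumer surplus = 414 - 384 = 30.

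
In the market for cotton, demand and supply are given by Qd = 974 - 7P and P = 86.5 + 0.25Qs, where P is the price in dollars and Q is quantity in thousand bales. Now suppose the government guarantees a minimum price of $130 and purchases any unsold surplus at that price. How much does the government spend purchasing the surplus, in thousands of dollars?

Rearranging supply gives Qs = 4P - 346. In a free market, 974 - 7P = 4P - 346 gives the equilibrium P* = 120, Q* = 134.
Because the floor (130) lies above the market-clearing price, it is binding.
At P = 130: Qd = 974 - 7·130 = 64 and Qs = 4·130 - 346 = 174.
Surplus = Qs - Qd = 110.
Government expenditure = surplus × support price = 110 × 130 = 14300.

14300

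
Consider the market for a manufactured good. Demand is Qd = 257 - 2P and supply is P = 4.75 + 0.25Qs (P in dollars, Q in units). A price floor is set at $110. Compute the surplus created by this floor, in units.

384

Rearranging supply gives Qs = 4P - 19. Equilibrium: 257 - 2P = 4P - 19, so 276 = 6P and P* = 46, Q* = 165.
Since 110 > 46, the floor is binding.
At P = 110: Qd = 257 - 2·110 = 37 and Qs = 4·110 - 19 = 421.
Surplus = Qs - Qd = 421 - 37 = 384.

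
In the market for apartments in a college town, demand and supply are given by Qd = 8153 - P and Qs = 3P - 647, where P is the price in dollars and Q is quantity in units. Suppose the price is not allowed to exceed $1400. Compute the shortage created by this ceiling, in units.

3200

Equilibrium: 8153 - P = 3P - 647, so 8800 = 4P and P* = 2200, Q* = 5953.
Because the ceiling (1400) lies below the market-clearing price, it is binding.
At P = 1400: Qd = 8153 - 1400 = 6753 and Qs = 3·1400 - 647 = 3553.
Shortage = Qd - Qs = 6753 - 3553 = 3200.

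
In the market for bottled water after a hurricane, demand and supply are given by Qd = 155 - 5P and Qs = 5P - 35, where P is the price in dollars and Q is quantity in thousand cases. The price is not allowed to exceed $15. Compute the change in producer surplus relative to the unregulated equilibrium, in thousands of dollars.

-200

Without the control the market clears where 155 - 5P = 5P - 35, i.e. P* = 19 and Q* = 60.
Since 15 < 19, the ceiling is binding.
At P = 15: Qd = 155 - 5·15 = 80 and Qs = 5·15 - 35 = 40.
Producer surplus without the control is ½ · (19 - 7) · 60 = 360.
With the ceiling, producers sell 40 units at 15, so PS = ½ · (15 - 7) · 40 = 160.
Change in producer surplus = 160 - 360 = -200.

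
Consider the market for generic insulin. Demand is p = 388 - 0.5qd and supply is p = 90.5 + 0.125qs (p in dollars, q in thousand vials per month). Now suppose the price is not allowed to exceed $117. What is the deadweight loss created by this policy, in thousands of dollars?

Rearranging demand gives qd = 776 - 2p; rearranging supply gives qs = 8p - 724. Setting quantity demanded equal to quantity supplied, 776 - 2p = 8p - 724, gives p* = 150 and q* = 476.
The ceiling of 117 is below the equilibrium price 150, so it binds.
At p = 117: qd = 776 - 2·117 = 542 and qs = 8·117 - 724 = 212.
Quantity traded falls to 212. At q = 212 the demand price is (776 - 212)/2 = 282 and the supply price is (724 + 212)/8 = 117.
Deadweight loss = ½ · (282 - 117) · (476 - 212) = ½ · 165 · 264 = 21780.

21780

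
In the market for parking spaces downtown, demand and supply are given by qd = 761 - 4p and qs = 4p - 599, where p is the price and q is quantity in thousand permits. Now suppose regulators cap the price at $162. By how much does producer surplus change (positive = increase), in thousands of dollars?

-520

Setting quantity demanded equal to quantity supplied, 761 - 4p = 4p - 599, gives p* = 170 and q* = 81.
Because the ceiling (162) lies below the market-clearing price, it is binding.
At p = 162: qd = 761 - 4·162 = 113 and qs = 4·162 - 599 = 49.
Producer surplus without the control is ½ · (170 - 149.75) · 81 = 820.125.
With the ceiling, producers sell 49 units at 162, so PS = ½ · (162 - 149.75) · 49 = 300.125.
Change in producer surplus = 300.125 - 820.125 = -520.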